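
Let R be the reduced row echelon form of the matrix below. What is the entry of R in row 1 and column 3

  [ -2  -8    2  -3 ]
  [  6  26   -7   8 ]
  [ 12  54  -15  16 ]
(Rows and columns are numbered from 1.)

R1 ← -1/2·R1
  [  1   4   -1  3/2 ]
  [  6  26   -7    8 ]
  [ 12  54  -15   16 ]
R2 ← R2 − 6·R1
  [  1   4   -1  3/2 ]
  [  0   2   -1   -1 ]
  [ 12  54  -15   16 ]
R3 ← R3 − 12·R1
  [ 1  4  -1  3/2 ]
  [ 0  2  -1   -1 ]
  [ 0  6  -3   -2 ]
R2 ← 1/2·R2
  [ 1  4    -1   3/2 ]
  [ 0  1  -1/2  -1/2 ]
  [ 0  6    -3    -2 ]
R3 ← R3 − 6·R2
  [ 1  4    -1   3/2 ]
  [ 0  1  -1/2  -1/2 ]
  [ 0  0     0     1 ]
R2 ← R2 + 1/2·R3
  [ 1  4    -1  3/2 ]
  [ 0  1  -1/2    0 ]
  [ 0  0     0    1 ]
R1 ← R1 − 3/2·R3
  [ 1  4    -1  0 ]
  [ 0  1  -1/2  0 ]
  [ 0  0     0  1 ]
R1 ← R1 − 4·R2
  [ 1  0     1  0 ]
  [ 0  1  -1/2  0 ]
  [ 0  0     0  1 ]

1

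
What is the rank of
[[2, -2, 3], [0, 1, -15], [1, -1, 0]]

R1 -> 1/2·R1
R3 -> R3 − R1
R3 -> -2/3·R3
R2 -> R2 + 15·R3
R1 -> R1 − 3/2·R3
R1 -> R1 + R2
The reduced form has 3 nonzero rows.

rank = 3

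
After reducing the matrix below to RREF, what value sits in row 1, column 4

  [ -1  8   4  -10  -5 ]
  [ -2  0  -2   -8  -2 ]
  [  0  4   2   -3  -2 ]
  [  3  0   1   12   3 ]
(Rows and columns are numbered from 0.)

Multiply R1 by -1.
Add 2 times R1 to R2.
Subtract 3 times R1 from R4.
Multiply R2 by -1/16.
Subtract 4 times R2 from R3.
Subtract 24 times R2 from R4.
Multiply R3 by -2.
Add 2 times R3 to R4.
Subtract 5/8 times R3 from R2.
Add 4 times R3 to R1.
Add 8 times R2 to R1.

-1/2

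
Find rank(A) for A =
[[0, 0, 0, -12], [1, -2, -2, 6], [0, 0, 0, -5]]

rank = 2

ρ1 <=> ρ2
  [ 1  -2  -2    6 ]
  [ 0   0   0  -12 ]
  [ 0   0   0   -5 ]
ρ2 -> -1/12·ρ2
  [ 1  -2  -2   6 ]
  [ 0   0   0   1 ]
  [ 0   0   0  -5 ]
ρ3 -> ρ3 + 5·ρ2
  [ 1  -2  -2  6 ]
  [ 0   0   0  1 ]
  [ 0   0   0  0 ]
ρ1 -> ρ1 − 6·ρ2
  [ 1  -2  -2  0 ]
  [ 0   0   0  1 ]
  [ 0   0   0  0 ]
The reduced form has 2 nonzero rows.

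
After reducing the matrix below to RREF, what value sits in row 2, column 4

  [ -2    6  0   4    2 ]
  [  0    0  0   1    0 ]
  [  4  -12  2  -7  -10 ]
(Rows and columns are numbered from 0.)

R1 ← -1/2·R1
  [ 1   -3  0  -2   -1 ]
  [ 0    0  0   1    0 ]
  [ 4  -12  2  -7  -10 ]
R3 ← R3 − 4·R1
  [ 1  -3  0  -2  -1 ]
  [ 0   0  0   1   0 ]
  [ 0   0  2   1  -6 ]
R2 <-> R3
  [ 1  -3  0  -2  -1 ]
  [ 0   0  2   1  -6 ]
  [ 0   0  0   1   0 ]
R2 ← 1/2·R2
  [ 1  -3  0   -2  -1 ]
  [ 0   0  1  1/2  -3 ]
  [ 0   0  0    1   0 ]
R2 ← R2 − 1/2·R3
  [ 1  -3  0  -2  -1 ]
  [ 0   0  1   0  -3 ]
  [ 0   0  0   1   0 ]
R1 ← R1 + 2·R3
  [ 1  -3  0  0  -1 ]
  [ 0   0  1  0  -3 ]
  [ 0   0  0  1   0 ]

0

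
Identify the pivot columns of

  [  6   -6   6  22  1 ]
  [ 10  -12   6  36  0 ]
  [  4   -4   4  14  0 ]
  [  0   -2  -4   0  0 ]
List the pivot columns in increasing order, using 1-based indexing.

R1 -> 1/6·R1
  [  1   -1   1  11/3  1/6 ]
  [ 10  -12   6    36    0 ]
  [  4   -4   4    14    0 ]
  [  0   -2  -4     0    0 ]
R2 -> R2 − 10·R1
  [ 1  -1   1  11/3   1/6 ]
  [ 0  -2  -4  -2/3  -5/3 ]
  [ 4  -4   4    14     0 ]
  [ 0  -2  -4     0     0 ]
R3 -> R3 − 4·R1
  [ 1  -1   1  11/3   1/6 ]
  [ 0  -2  -4  -2/3  -5/3 ]
  [ 0   0   0  -2/3  -2/3 ]
  [ 0  -2  -4     0     0 ]
R2 -> -1/2·R2
  [ 1  -1   1  11/3   1/6 ]
  [ 0   1   2   1/3   5/6 ]
  [ 0   0   0  -2/3  -2/3 ]
  [ 0  -2  -4     0     0 ]
R4 -> R4 + 2·R2
  [ 1  -1  1  11/3   1/6 ]
  [ 0   1  2   1/3   5/6 ]
  [ 0   0  0  -2/3  -2/3 ]
  [ 0   0  0   2/3   5/3 ]
R3 -> -3/2·R3
  [ 1  -1  1  11/3  1/6 ]
  [ 0   1  2   1/3  5/6 ]
  [ 0   0  0     1    1 ]
  [ 0   0  0   2/3  5/3 ]
R4 -> R4 − 2/3·R3
  [ 1  -1  1  11/3  1/6 ]
  [ 0   1  2   1/3  5/6 ]
  [ 0   0  0     1    1 ]
  [ 0   0  0     0    1 ]
R3 -> R3 − R4
  [ 1  -1  1  11/3  1/6 ]
  [ 0   1  2   1/3  5/6 ]
  [ 0   0  0     1    0 ]
  [ 0   0  0     0    1 ]
R2 -> R2 − 5/6·R4
  [ 1  -1  1  11/3  1/6 ]
  [ 0   1  2   1/3    0 ]
  [ 0   0  0     1    0 ]
  [ 0   0  0     0    1 ]
R1 -> R1 − 1/6·R4
  [ 1  -1  1  11/3  0 ]
  [ 0   1  2   1/3  0 ]
  [ 0   0  0     1  0 ]
  [ 0   0  0     0  1 ]
R2 -> R2 − 1/3·R3
  [ 1  -1  1  11/3  0 ]
  [ 0   1  2     0  0 ]
  [ 0   0  0     1  0 ]
  [ 0   0  0     0  1 ]
R1 -> R1 − 11/3·R3
  [ 1  -1  1  0  0 ]
  [ 0   1  2  0  0 ]
  [ 0   0  0  1  0 ]
  [ 0   0  0  0  1 ]
R1 -> R1 + R2
  [ 1  0  3  0  0 ]
  [ 0  1  2  0  0 ]
  [ 0  0  0  1  0 ]
  [ 0  0  0  0  1 ]
Pivot columns are the columns containing a leading 1.

1, 2, 4, 5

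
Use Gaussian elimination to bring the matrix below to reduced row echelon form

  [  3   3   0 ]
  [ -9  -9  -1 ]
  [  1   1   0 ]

R1 → 1/3·R1
  [  1   1   0 ]
  [ -9  -9  -1 ]
  [  1   1   0 ]
R2 → R2 + 9·R1
  [ 1  1   0 ]
  [ 0  0  -1 ]
  [ 1  1   0 ]
R3 → R3 − R1
  [ 1  1   0 ]
  [ 0  0  -1 ]
  [ 0  0   0 ]
R2 → -1·R2
  [ 1  1  0 ]
  [ 0  0  1 ]
  [ 0  0  0 ]

[[1, 1, 0], [0, 0, 1], [0, 0, 0]]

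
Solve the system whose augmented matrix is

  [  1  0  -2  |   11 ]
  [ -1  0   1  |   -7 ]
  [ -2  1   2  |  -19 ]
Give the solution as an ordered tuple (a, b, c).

(3, -5, -4)

ρ2 -> ρ2 + ρ1
  [  1  0  -2  |   11 ]
  [  0  0  -1  |    4 ]
  [ -2  1   2  |  -19 ]
ρ3 -> ρ3 + 2·ρ1
  [ 1  0  -2  |  11 ]
  [ 0  0  -1  |   4 ]
  [ 0  1  -2  |   3 ]
ρ2 <=> ρ3
  [ 1  0  -2  |  11 ]
  [ 0  1  -2  |   3 ]
  [ 0  0  -1  |   4 ]
ρ3 -> -1·ρ3
  [ 1  0  -2  |  11 ]
  [ 0  1  -2  |   3 ]
  [ 0  0   1  |  -4 ]
ρ2 -> ρ2 + 2·ρ3
  [ 1  0  -2  |  11 ]
  [ 0  1   0  |  -5 ]
  [ 0  0   1  |  -4 ]
ρ1 -> ρ1 + 2·ρ3
  [ 1  0  0  |   3 ]
  [ 0  1  0  |  -5 ]
  [ 0  0  1  |  -4 ]
Reading off the last column: a = 3, b = -5, c = -4.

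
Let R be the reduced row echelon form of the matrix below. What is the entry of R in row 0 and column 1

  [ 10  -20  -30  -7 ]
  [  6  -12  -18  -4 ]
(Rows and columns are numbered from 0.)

-2

R1 := 1/10·R1
  [ 1   -2   -3  -7/10 ]
  [ 6  -12  -18     -4 ]
R2 := R2 − 6·R1
  [ 1  -2  -3  -7/10 ]
  [ 0   0   0    1/5 ]
R2 := 5·R2
  [ 1  -2  -3  -7/10 ]
  [ 0   0   0      1 ]
R1 := R1 + 7/10·R2
  [ 1  -2  -3  0 ]
  [ 0   0   0  1 ]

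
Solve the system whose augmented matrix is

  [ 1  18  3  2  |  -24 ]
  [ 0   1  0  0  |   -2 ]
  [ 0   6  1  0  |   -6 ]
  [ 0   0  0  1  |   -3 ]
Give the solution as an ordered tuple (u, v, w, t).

r3 -> r3 − 6·r2
r1 -> r1 − 2·r4
r1 -> r1 − 3·r3
r1 -> r1 − 18·r2
Reading off the last column: u = 0, v = -2, w = 6, t = -3.

(0, -2, 6, -3)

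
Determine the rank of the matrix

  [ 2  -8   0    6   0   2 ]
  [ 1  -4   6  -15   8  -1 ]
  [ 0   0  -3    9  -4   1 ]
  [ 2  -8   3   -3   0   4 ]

Multiply r1 by 1/2.
  [ 1  -4   0    3   0   1 ]
  [ 1  -4   6  -15   8  -1 ]
  [ 0   0  -3    9  -4   1 ]
  [ 2  -8   3   -3   0   4 ]
Subtract r1 from r2.
  [ 1  -4   0    3   0   1 ]
  [ 0   0   6  -18   8  -2 ]
  [ 0   0  -3    9  -4   1 ]
  [ 2  -8   3   -3   0   4 ]
Subtract 2 times r1 from r4.
  [ 1  -4   0    3   0   1 ]
  [ 0   0   6  -18   8  -2 ]
  [ 0   0  -3    9  -4   1 ]
  [ 0   0   3   -9   0   2 ]
Multiply r2 by 1/6.
  [ 1  -4   0   3    0     1 ]
  [ 0   0   1  -3  4/3  -1/3 ]
  [ 0   0  -3   9   -4     1 ]
  [ 0   0   3  -9    0     2 ]
Add 3 times r2 to r3.
  [ 1  -4  0   3    0     1 ]
  [ 0   0  1  -3  4/3  -1/3 ]
  [ 0   0  0   0    0     0 ]
  [ 0   0  3  -9    0     2 ]
Subtract 3 times r2 from r4.
  [ 1  -4  0   3    0     1 ]
  [ 0   0  1  -3  4/3  -1/3 ]
  [ 0   0  0   0    0     0 ]
  [ 0   0  0   0   -4     3 ]
Swap r3 and r4.
  [ 1  -4  0   3    0     1 ]
  [ 0   0  1  -3  4/3  -1/3 ]
  [ 0   0  0   0   -4     3 ]
  [ 0   0  0   0    0     0 ]
Multiply r3 by -1/4.
  [ 1  -4  0   3    0     1 ]
  [ 0   0  1  -3  4/3  -1/3 ]
  [ 0   0  0   0    1  -3/4 ]
  [ 0   0  0   0    0     0 ]
Subtract 4/3 times r3 from r2.
  [ 1  -4  0   3  0     1 ]
  [ 0   0  1  -3  0   2/3 ]
  [ 0   0  0   0  1  -3/4 ]
  [ 0   0  0   0  0     0 ]
The reduced form has 3 nonzero rows.

rank = 3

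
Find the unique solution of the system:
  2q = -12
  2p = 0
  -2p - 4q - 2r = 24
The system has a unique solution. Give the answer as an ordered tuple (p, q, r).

Form the augmented matrix and row-reduce:
  [  0   2   0  |  -12 ]
  [  2   0   0  |    0 ]
  [ -2  -4  -2  |   24 ]
R1 <=> R2
  [  2   0   0  |    0 ]
  [  0   2   0  |  -12 ]
  [ -2  -4  -2  |   24 ]
R1 → 1/2·R1
  [  1   0   0  |    0 ]
  [  0   2   0  |  -12 ]
  [ -2  -4  -2  |   24 ]
R3 → R3 + 2·R1
  [ 1   0   0  |    0 ]
  [ 0   2   0  |  -12 ]
  [ 0  -4  -2  |   24 ]
R2 → 1/2·R2
  [ 1   0   0  |   0 ]
  [ 0   1   0  |  -6 ]
  [ 0  -4  -2  |  24 ]
R3 → R3 + 4·R2
  [ 1  0   0  |   0 ]
  [ 0  1   0  |  -6 ]
  [ 0  0  -2  |   0 ]
R3 → -1/2·R3
  [ 1  0  0  |   0 ]
  [ 0  1  0  |  -6 ]
  [ 0  0  1  |   0 ]
Reading off the last column: p = 0, q = -6, r = 0.

(0, -6, 0)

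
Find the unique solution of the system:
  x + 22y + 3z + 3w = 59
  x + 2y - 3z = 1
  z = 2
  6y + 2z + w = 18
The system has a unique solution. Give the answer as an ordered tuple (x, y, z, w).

(3, 2, 2, 2)

Form the augmented matrix and row-reduce:
  [ 1  22   3  3  |  59 ]
  [ 1   2  -3  0  |   1 ]
  [ 0   0   1  0  |   2 ]
  [ 0   6   2  1  |  18 ]
R2 -> R2 − R1
  [ 1   22   3   3  |   59 ]
  [ 0  -20  -6  -3  |  -58 ]
  [ 0    0   1   0  |    2 ]
  [ 0    6   2   1  |   18 ]
R2 -> -1/20·R2
  [ 1  22     3     3  |     59 ]
  [ 0   1  3/10  3/20  |  29/10 ]
  [ 0   0     1     0  |      2 ]
  [ 0   6     2     1  |     18 ]
R4 -> R4 − 6·R2
  [ 1  22     3     3  |     59 ]
  [ 0   1  3/10  3/20  |  29/10 ]
  [ 0   0     1     0  |      2 ]
  [ 0   0   1/5  1/10  |    3/5 ]
R4 -> R4 − 1/5·R3
  [ 1  22     3     3  |     59 ]
  [ 0   1  3/10  3/20  |  29/10 ]
  [ 0   0     1     0  |      2 ]
  [ 0   0     0  1/10  |    1/5 ]
R4 -> 10·R4
  [ 1  22     3     3  |     59 ]
  [ 0   1  3/10  3/20  |  29/10 ]
  [ 0   0     1     0  |      2 ]
  [ 0   0     0     1  |      2 ]
R2 -> R2 − 3/20·R4
  [ 1  22     3  3  |    59 ]
  [ 0   1  3/10  0  |  13/5 ]
  [ 0   0     1  0  |     2 ]
  [ 0   0     0  1  |     2 ]
R1 -> R1 − 3·R4
  [ 1  22     3  0  |    53 ]
  [ 0   1  3/10  0  |  13/5 ]
  [ 0   0     1  0  |     2 ]
  [ 0   0     0  1  |     2 ]
R2 -> R2 − 3/10·R3
  [ 1  22  3  0  |  53 ]
  [ 0   1  0  0  |   2 ]
  [ 0   0  1  0  |   2 ]
  [ 0   0  0  1  |   2 ]
R1 -> R1 − 3·R3
  [ 1  22  0  0  |  47 ]
  [ 0   1  0  0  |   2 ]
  [ 0   0  1  0  |   2 ]
  [ 0   0  0  1  |   2 ]
R1 -> R1 − 22·R2
  [ 1  0  0  0  |  3 ]
  [ 0  1  0  0  |  2 ]
  [ 0  0  1  0  |  2 ]
  [ 0  0  0  1  |  2 ]
Reading off the last column: x = 3, y = 2, z = 2, w = 2.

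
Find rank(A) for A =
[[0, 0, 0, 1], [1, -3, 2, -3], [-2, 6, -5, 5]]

r1 <=> r2
  [  1  -3   2  -3 ]
  [  0   0   0   1 ]
  [ -2   6  -5   5 ]
r3 → r3 + 2·r1
  [ 1  -3   2  -3 ]
  [ 0   0   0   1 ]
  [ 0   0  -1  -1 ]
r2 <=> r3
  [ 1  -3   2  -3 ]
  [ 0   0  -1  -1 ]
  [ 0   0   0   1 ]
r2 → -1·r2
  [ 1  -3  2  -3 ]
  [ 0   0  1   1 ]
  [ 0   0  0   1 ]
r2 → r2 − r3
  [ 1  -3  2  -3 ]
  [ 0   0  1   0 ]
  [ 0   0  0   1 ]
r1 → r1 + 3·r3
  [ 1  -3  2  0 ]
  [ 0   0  1  0 ]
  [ 0   0  0  1 ]
r1 → r1 − 2·r2
  [ 1  -3  0  0 ]
  [ 0   0  1  0 ]
  [ 0   0  0  1 ]
The reduced form has 3 nonzero rows.

rank = 3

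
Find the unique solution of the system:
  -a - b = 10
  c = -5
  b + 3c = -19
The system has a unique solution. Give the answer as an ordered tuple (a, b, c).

Form the augmented matrix and row-reduce:
  [ -1  -1  0  |   10 ]
  [  0   0  1  |   -5 ]
  [  0   1  3  |  -19 ]
R1 → -1·R1
R2 <=> R3
R2 → R2 − 3·R3
R1 → R1 − R2
Reading off the last column: a = -6, b = -4, c = -5.

(-6, -4, -5)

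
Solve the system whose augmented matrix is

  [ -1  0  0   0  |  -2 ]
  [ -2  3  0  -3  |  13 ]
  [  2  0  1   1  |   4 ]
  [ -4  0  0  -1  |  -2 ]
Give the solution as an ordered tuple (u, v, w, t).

(2, -1/3, 6, -6)

R1 -> -1·R1
  [  1  0  0   0  |   2 ]
  [ -2  3  0  -3  |  13 ]
  [  2  0  1   1  |   4 ]
  [ -4  0  0  -1  |  -2 ]
R2 -> R2 + 2·R1
  [  1  0  0   0  |   2 ]
  [  0  3  0  -3  |  17 ]
  [  2  0  1   1  |   4 ]
  [ -4  0  0  -1  |  -2 ]
R3 -> R3 − 2·R1
  [  1  0  0   0  |   2 ]
  [  0  3  0  -3  |  17 ]
  [  0  0  1   1  |   0 ]
  [ -4  0  0  -1  |  -2 ]
R4 -> R4 + 4·R1
  [ 1  0  0   0  |   2 ]
  [ 0  3  0  -3  |  17 ]
  [ 0  0  1   1  |   0 ]
  [ 0  0  0  -1  |   6 ]
R2 -> 1/3·R2
  [ 1  0  0   0  |     2 ]
  [ 0  1  0  -1  |  17/3 ]
  [ 0  0  1   1  |     0 ]
  [ 0  0  0  -1  |     6 ]
R4 -> -1·R4
  [ 1  0  0   0  |     2 ]
  [ 0  1  0  -1  |  17/3 ]
  [ 0  0  1   1  |     0 ]
  [ 0  0  0   1  |    -6 ]
R3 -> R3 − R4
  [ 1  0  0   0  |     2 ]
  [ 0  1  0  -1  |  17/3 ]
  [ 0  0  1   0  |     6 ]
  [ 0  0  0   1  |    -6 ]
R2 -> R2 + R4
  [ 1  0  0  0  |     2 ]
  [ 0  1  0  0  |  -1/3 ]
  [ 0  0  1  0  |     6 ]
  [ 0  0  0  1  |    -6 ]
Reading off the last column: u = 2, v = -1/3, w = 6, t = -6.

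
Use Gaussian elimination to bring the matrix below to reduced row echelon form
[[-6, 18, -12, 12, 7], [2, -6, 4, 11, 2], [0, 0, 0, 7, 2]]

[[1, -3, 2, 0, 0], [0, 0, 0, 1, 0], [0, 0, 0, 0, 1]]

r1 ← -1/6·r1
  [ 1  -3  2  -2  -7/6 ]
  [ 2  -6  4  11     2 ]
  [ 0   0  0   7     2 ]
r2 ← r2 − 2·r1
  [ 1  -3  2  -2  -7/6 ]
  [ 0   0  0  15  13/3 ]
  [ 0   0  0   7     2 ]
r2 ← 1/15·r2
  [ 1  -3  2  -2   -7/6 ]
  [ 0   0  0   1  13/45 ]
  [ 0   0  0   7      2 ]
r3 ← r3 − 7·r2
  [ 1  -3  2  -2   -7/6 ]
  [ 0   0  0   1  13/45 ]
  [ 0   0  0   0  -1/45 ]
r3 ← -45·r3
  [ 1  -3  2  -2   -7/6 ]
  [ 0   0  0   1  13/45 ]
  [ 0   0  0   0      1 ]
r2 ← r2 − 13/45·r3
  [ 1  -3  2  -2  -7/6 ]
  [ 0   0  0   1     0 ]
  [ 0   0  0   0     1 ]
r1 ← r1 + 7/6·r3
  [ 1  -3  2  -2  0 ]
  [ 0   0  0   1  0 ]
  [ 0   0  0   0  1 ]
r1 ← r1 + 2·r2
  [ 1  -3  2  0  0 ]
  [ 0   0  0  1  0 ]
  [ 0   0  0  0  1 ]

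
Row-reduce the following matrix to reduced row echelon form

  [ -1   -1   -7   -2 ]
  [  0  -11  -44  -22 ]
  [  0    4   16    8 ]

ρ1 := -1·ρ1
  [ 1    1    7    2 ]
  [ 0  -11  -44  -22 ]
  [ 0    4   16    8 ]
ρ2 := -1/11·ρ2
  [ 1  1   7  2 ]
  [ 0  1   4  2 ]
  [ 0  4  16  8 ]
ρ3 := ρ3 − 4·ρ2
  [ 1  1  7  2 ]
  [ 0  1  4  2 ]
  [ 0  0  0  0 ]
ρ1 := ρ1 − ρ2
  [ 1  0  3  0 ]
  [ 0  1  4  2 ]
  [ 0  0  0  0 ]

[[1, 0, 3, 0], [0, 1, 4, 2], [0, 0, 0, 0]]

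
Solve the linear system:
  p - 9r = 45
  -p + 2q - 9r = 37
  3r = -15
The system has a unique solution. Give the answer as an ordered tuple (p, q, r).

(0, -4, -5)

Form the augmented matrix and row-reduce:
  [  1  0  -9  |   45 ]
  [ -1  2  -9  |   37 ]
  [  0  0   3  |  -15 ]
R2 := R2 + R1
  [ 1  0   -9  |   45 ]
  [ 0  2  -18  |   82 ]
  [ 0  0    3  |  -15 ]
R2 := 1/2·R2
  [ 1  0  -9  |   45 ]
  [ 0  1  -9  |   41 ]
  [ 0  0   3  |  -15 ]
R3 := 1/3·R3
  [ 1  0  -9  |  45 ]
  [ 0  1  -9  |  41 ]
  [ 0  0   1  |  -5 ]
R2 := R2 + 9·R3
  [ 1  0  -9  |  45 ]
  [ 0  1   0  |  -4 ]
  [ 0  0   1  |  -5 ]
R1 := R1 + 9·R3
  [ 1  0  0  |   0 ]
  [ 0  1  0  |  -4 ]
  [ 0  0  1  |  -5 ]
Reading off the last column: p = 0, q = -4, r = -5.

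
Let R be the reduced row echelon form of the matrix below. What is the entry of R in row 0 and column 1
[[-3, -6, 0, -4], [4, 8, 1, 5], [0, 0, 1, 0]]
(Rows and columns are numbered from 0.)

2

Multiply R1 by -1/3.
Subtract 4 times R1 from R2.
Subtract R2 from R3.
Multiply R3 by 3.
Add 1/3 times R3 to R2.
Subtract 4/3 times R3 from R1.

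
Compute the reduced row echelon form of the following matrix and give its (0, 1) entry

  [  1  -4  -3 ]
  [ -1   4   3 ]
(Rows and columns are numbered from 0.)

R2 ← R2 + R1
  [ 1  -4  -3 ]
  [ 0   0   0 ]

-4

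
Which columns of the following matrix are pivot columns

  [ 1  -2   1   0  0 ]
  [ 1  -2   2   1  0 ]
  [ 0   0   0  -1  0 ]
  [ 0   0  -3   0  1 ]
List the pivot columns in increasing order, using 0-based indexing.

r2 ← r2 − r1
  [ 1  -2   1   0  0 ]
  [ 0   0   1   1  0 ]
  [ 0   0   0  -1  0 ]
  [ 0   0  -3   0  1 ]
r4 ← r4 + 3·r2
  [ 1  -2  1   0  0 ]
  [ 0   0  1   1  0 ]
  [ 0   0  0  -1  0 ]
  [ 0   0  0   3  1 ]
r3 ← -1·r3
  [ 1  -2  1  0  0 ]
  [ 0   0  1  1  0 ]
  [ 0   0  0  1  0 ]
  [ 0   0  0  3  1 ]
r4 ← r4 − 3·r3
  [ 1  -2  1  0  0 ]
  [ 0   0  1  1  0 ]
  [ 0   0  0  1  0 ]
  [ 0   0  0  0  1 ]
r2 ← r2 − r3
  [ 1  -2  1  0  0 ]
  [ 0   0  1  0  0 ]
  [ 0   0  0  1  0 ]
  [ 0   0  0  0  1 ]
r1 ← r1 − r2
  [ 1  -2  0  0  0 ]
  [ 0   0  1  0  0 ]
  [ 0   0  0  1  0 ]
  [ 0   0  0  0  1 ]
Pivot columns are the columns containing a leading 1.

0, 2, 3, 4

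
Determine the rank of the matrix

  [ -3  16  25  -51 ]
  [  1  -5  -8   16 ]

ρ1 := -1/3·ρ1
  [ 1  -16/3  -25/3  17 ]
  [ 1     -5     -8  16 ]
ρ2 := ρ2 − ρ1
  [ 1  -16/3  -25/3  17 ]
  [ 0    1/3    1/3  -1 ]
ρ2 := 3·ρ2
  [ 1  -16/3  -25/3  17 ]
  [ 0      1      1  -3 ]
ρ1 := ρ1 + 16/3·ρ2
  [ 1  0  -3   1 ]
  [ 0  1   1  -3 ]
The reduced form has 2 nonzero rows.

rank = 2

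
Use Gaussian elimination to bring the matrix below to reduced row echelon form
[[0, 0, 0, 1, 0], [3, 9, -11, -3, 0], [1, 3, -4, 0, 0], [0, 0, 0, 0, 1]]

[[1, 3, 0, 0, 0], [0, 0, 1, 0, 0], [0, 0, 0, 1, 0], [0, 0, 0, 0, 1]]

R1 <-> R2
  [ 3  9  -11  -3  0 ]
  [ 0  0    0   1  0 ]
  [ 1  3   -4   0  0 ]
  [ 0  0    0   0  1 ]
R1 := 1/3·R1
  [ 1  3  -11/3  -1  0 ]
  [ 0  0      0   1  0 ]
  [ 1  3     -4   0  0 ]
  [ 0  0      0   0  1 ]
R3 := R3 − R1
  [ 1  3  -11/3  -1  0 ]
  [ 0  0      0   1  0 ]
  [ 0  0   -1/3   1  0 ]
  [ 0  0      0   0  1 ]
R2 <-> R3
  [ 1  3  -11/3  -1  0 ]
  [ 0  0   -1/3   1  0 ]
  [ 0  0      0   1  0 ]
  [ 0  0      0   0  1 ]
R2 := -3·R2
  [ 1  3  -11/3  -1  0 ]
  [ 0  0      1  -3  0 ]
  [ 0  0      0   1  0 ]
  [ 0  0      0   0  1 ]
R2 := R2 + 3·R3
  [ 1  3  -11/3  -1  0 ]
  [ 0  0      1   0  0 ]
  [ 0  0      0   1  0 ]
  [ 0  0      0   0  1 ]
R1 := R1 + R3
  [ 1  3  -11/3  0  0 ]
  [ 0  0      1  0  0 ]
  [ 0  0      0  1  0 ]
  [ 0  0      0  0  1 ]
R1 := R1 + 11/3·R2
  [ 1  3  0  0  0 ]
  [ 0  0  1  0  0 ]
  [ 0  0  0  1  0 ]
  [ 0  0  0  0  1 ]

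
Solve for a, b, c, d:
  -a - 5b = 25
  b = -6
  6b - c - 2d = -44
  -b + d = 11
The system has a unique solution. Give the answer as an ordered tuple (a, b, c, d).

Form the augmented matrix and row-reduce:
  [ -1  -5   0   0  |   25 ]
  [  0   1   0   0  |   -6 ]
  [  0   6  -1  -2  |  -44 ]
  [  0  -1   0   1  |   11 ]
R1 ← -1·R1
  [ 1   5   0   0  |  -25 ]
  [ 0   1   0   0  |   -6 ]
  [ 0   6  -1  -2  |  -44 ]
  [ 0  -1   0   1  |   11 ]
R3 ← R3 − 6·R2
  [ 1   5   0   0  |  -25 ]
  [ 0   1   0   0  |   -6 ]
  [ 0   0  -1  -2  |   -8 ]
  [ 0  -1   0   1  |   11 ]
R4 ← R4 + R2
  [ 1  5   0   0  |  -25 ]
  [ 0  1   0   0  |   -6 ]
  [ 0  0  -1  -2  |   -8 ]
  [ 0  0   0   1  |    5 ]
R3 ← -1·R3
  [ 1  5  0  0  |  -25 ]
  [ 0  1  0  0  |   -6 ]
  [ 0  0  1  2  |    8 ]
  [ 0  0  0  1  |    5 ]
R3 ← R3 − 2·R4
  [ 1  5  0  0  |  -25 ]
  [ 0  1  0  0  |   -6 ]
  [ 0  0  1  0  |   -2 ]
  [ 0  0  0  1  |    5 ]
R1 ← R1 − 5·R2
  [ 1  0  0  0  |   5 ]
  [ 0  1  0  0  |  -6 ]
  [ 0  0  1  0  |  -2 ]
  [ 0  0  0  1  |   5 ]
Reading off the last column: a = 5, b = -6, c = -2, d = 5.

(5, -6, -2, 5)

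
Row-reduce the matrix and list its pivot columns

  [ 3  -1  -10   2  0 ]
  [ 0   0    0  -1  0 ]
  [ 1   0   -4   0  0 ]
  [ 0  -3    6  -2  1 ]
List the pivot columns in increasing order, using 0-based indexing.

0, 1, 3, 4

ρ1 -> 1/3·ρ1
  [ 1  -1/3  -10/3  2/3  0 ]
  [ 0     0      0   -1  0 ]
  [ 1     0     -4    0  0 ]
  [ 0    -3      6   -2  1 ]
ρ3 -> ρ3 − ρ1
  [ 1  -1/3  -10/3   2/3  0 ]
  [ 0     0      0    -1  0 ]
  [ 0   1/3   -2/3  -2/3  0 ]
  [ 0    -3      6    -2  1 ]
ρ2 <-> ρ3
  [ 1  -1/3  -10/3   2/3  0 ]
  [ 0   1/3   -2/3  -2/3  0 ]
  [ 0     0      0    -1  0 ]
  [ 0    -3      6    -2  1 ]
ρ2 -> 3·ρ2
  [ 1  -1/3  -10/3  2/3  0 ]
  [ 0     1     -2   -2  0 ]
  [ 0     0      0   -1  0 ]
  [ 0    -3      6   -2  1 ]
ρ4 -> ρ4 + 3·ρ2
  [ 1  -1/3  -10/3  2/3  0 ]
  [ 0     1     -2   -2  0 ]
  [ 0     0      0   -1  0 ]
  [ 0     0      0   -8  1 ]
ρ3 -> -1·ρ3
  [ 1  -1/3  -10/3  2/3  0 ]
  [ 0     1     -2   -2  0 ]
  [ 0     0      0    1  0 ]
  [ 0     0      0   -8  1 ]
ρ4 -> ρ4 + 8·ρ3
  [ 1  -1/3  -10/3  2/3  0 ]
  [ 0     1     -2   -2  0 ]
  [ 0     0      0    1  0 ]
  [ 0     0      0    0  1 ]
ρ2 -> ρ2 + 2·ρ3
  [ 1  -1/3  -10/3  2/3  0 ]
  [ 0     1     -2    0  0 ]
  [ 0     0      0    1  0 ]
  [ 0     0      0    0  1 ]
ρ1 -> ρ1 − 2/3·ρ3
  [ 1  -1/3  -10/3  0  0 ]
  [ 0     1     -2  0  0 ]
  [ 0     0      0  1  0 ]
  [ 0     0      0  0  1 ]
ρ1 -> ρ1 + 1/3·ρ2
  [ 1  0  -4  0  0 ]
  [ 0  1  -2  0  0 ]
  [ 0  0   0  1  0 ]
  [ 0  0   0  0  1 ]
Pivot columns are the columns containing a leading 1.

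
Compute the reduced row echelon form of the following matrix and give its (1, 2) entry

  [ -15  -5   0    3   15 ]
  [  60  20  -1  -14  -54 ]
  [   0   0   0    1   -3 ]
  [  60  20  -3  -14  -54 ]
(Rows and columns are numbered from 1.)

R1 ← -1/15·R1
  [  1  1/3   0  -1/5   -1 ]
  [ 60   20  -1   -14  -54 ]
  [  0    0   0     1   -3 ]
  [ 60   20  -3   -14  -54 ]
R2 ← R2 − 60·R1
  [  1  1/3   0  -1/5   -1 ]
  [  0    0  -1    -2    6 ]
  [  0    0   0     1   -3 ]
  [ 60   20  -3   -14  -54 ]
R4 ← R4 − 60·R1
  [ 1  1/3   0  -1/5  -1 ]
  [ 0    0  -1    -2   6 ]
  [ 0    0   0     1  -3 ]
  [ 0    0  -3    -2   6 ]
R2 ← -1·R2
  [ 1  1/3   0  -1/5  -1 ]
  [ 0    0   1     2  -6 ]
  [ 0    0   0     1  -3 ]
  [ 0    0  -3    -2   6 ]
R4 ← R4 + 3·R2
  [ 1  1/3  0  -1/5   -1 ]
  [ 0    0  1     2   -6 ]
  [ 0    0  0     1   -3 ]
  [ 0    0  0     4  -12 ]
R4 ← R4 − 4·R3
  [ 1  1/3  0  -1/5  -1 ]
  [ 0    0  1     2  -6 ]
  [ 0    0  0     1  -3 ]
  [ 0    0  0     0   0 ]
R2 ← R2 − 2·R3
  [ 1  1/3  0  -1/5  -1 ]
  [ 0    0  1     0   0 ]
  [ 0    0  0     1  -3 ]
  [ 0    0  0     0   0 ]
R1 ← R1 + 1/5·R3
  [ 1  1/3  0  0  -8/5 ]
  [ 0    0  1  0     0 ]
  [ 0    0  0  1    -3 ]
  [ 0    0  0  0     0 ]

1/3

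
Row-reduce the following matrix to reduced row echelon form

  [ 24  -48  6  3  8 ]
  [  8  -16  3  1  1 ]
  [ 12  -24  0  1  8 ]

r1 := 1/24·r1
r2 := r2 − 8·r1
r3 := r3 − 12·r1
r3 := r3 + 3·r2
r3 := -2·r3
r1 := r1 − 1/8·r3
r1 := r1 − 1/4·r2

[[1, -2, 0, 0, 1/2], [0, 0, 1, 0, -5/3], [0, 0, 0, 1, 2]]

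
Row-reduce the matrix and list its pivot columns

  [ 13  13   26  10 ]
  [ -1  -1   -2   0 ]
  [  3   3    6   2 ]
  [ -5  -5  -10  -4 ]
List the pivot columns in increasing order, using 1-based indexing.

Multiply R1 by 1/13.
  [  1   1    2  10/13 ]
  [ -1  -1   -2      0 ]
  [  3   3    6      2 ]
  [ -5  -5  -10     -4 ]
Add R1 to R2.
  [  1   1    2  10/13 ]
  [  0   0    0  10/13 ]
  [  3   3    6      2 ]
  [ -5  -5  -10     -4 ]
Subtract 3 times R1 from R3.
  [  1   1    2  10/13 ]
  [  0   0    0  10/13 ]
  [  0   0    0  -4/13 ]
  [ -5  -5  -10     -4 ]
Add 5 times R1 to R4.
  [ 1  1  2  10/13 ]
  [ 0  0  0  10/13 ]
  [ 0  0  0  -4/13 ]
  [ 0  0  0  -2/13 ]
Multiply R2 by 13/10.
  [ 1  1  2  10/13 ]
  [ 0  0  0      1 ]
  [ 0  0  0  -4/13 ]
  [ 0  0  0  -2/13 ]
Add 4/13 times R2 to R3.
  [ 1  1  2  10/13 ]
  [ 0  0  0      1 ]
  [ 0  0  0      0 ]
  [ 0  0  0  -2/13 ]
Add 2/13 times R2 to R4.
  [ 1  1  2  10/13 ]
  [ 0  0  0      1 ]
  [ 0  0  0      0 ]
  [ 0  0  0      0 ]
Subtract 10/13 times R2 from R1.
  [ 1  1  2  0 ]
  [ 0  0  0  1 ]
  [ 0  0  0  0 ]
  [ 0  0  0  0 ]
Pivot columns are the columns containing a leading 1.

1, 4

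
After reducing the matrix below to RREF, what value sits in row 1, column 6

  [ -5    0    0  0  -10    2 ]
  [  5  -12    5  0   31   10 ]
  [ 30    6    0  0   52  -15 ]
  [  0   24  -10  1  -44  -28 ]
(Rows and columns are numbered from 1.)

-2/5

Multiply R1 by -1/5.
  [  1    0    0  0    2  -2/5 ]
  [  5  -12    5  0   31    10 ]
  [ 30    6    0  0   52   -15 ]
  [  0   24  -10  1  -44   -28 ]
Subtract 5 times R1 from R2.
  [  1    0    0  0    2  -2/5 ]
  [  0  -12    5  0   21    12 ]
  [ 30    6    0  0   52   -15 ]
  [  0   24  -10  1  -44   -28 ]
Subtract 30 times R1 from R3.
  [ 1    0    0  0    2  -2/5 ]
  [ 0  -12    5  0   21    12 ]
  [ 0    6    0  0   -8    -3 ]
  [ 0   24  -10  1  -44   -28 ]
Multiply R2 by -1/12.
  [ 1   0      0  0     2  -2/5 ]
  [ 0   1  -5/12  0  -7/4    -1 ]
  [ 0   6      0  0    -8    -3 ]
  [ 0  24    -10  1   -44   -28 ]
Subtract 6 times R2 from R3.
  [ 1   0      0  0     2  -2/5 ]
  [ 0   1  -5/12  0  -7/4    -1 ]
  [ 0   0    5/2  0   5/2     3 ]
  [ 0  24    -10  1   -44   -28 ]
Subtract 24 times R2 from R4.
  [ 1  0      0  0     2  -2/5 ]
  [ 0  1  -5/12  0  -7/4    -1 ]
  [ 0  0    5/2  0   5/2     3 ]
  [ 0  0      0  1    -2    -4 ]
Multiply R3 by 2/5.
  [ 1  0      0  0     2  -2/5 ]
  [ 0  1  -5/12  0  -7/4    -1 ]
  [ 0  0      1  0     1   6/5 ]
  [ 0  0      0  1    -2    -4 ]
Add 5/12 times R3 to R2.
  [ 1  0  0  0     2  -2/5 ]
  [ 0  1  0  0  -4/3  -1/2 ]
  [ 0  0  1  0     1   6/5 ]
  [ 0  0  0  1    -2    -4 ]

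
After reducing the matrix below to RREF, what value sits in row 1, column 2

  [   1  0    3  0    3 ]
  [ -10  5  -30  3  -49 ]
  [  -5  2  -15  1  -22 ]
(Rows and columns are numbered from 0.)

0

r2 -> r2 + 10·r1
r3 -> r3 + 5·r1
r2 -> 1/5·r2
r3 -> r3 − 2·r2
r3 -> -5·r3
r2 -> r2 − 3/5·r3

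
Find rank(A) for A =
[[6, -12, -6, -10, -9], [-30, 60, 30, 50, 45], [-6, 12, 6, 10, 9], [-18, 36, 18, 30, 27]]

R1 ← 1/6·R1
R2 ← R2 + 30·R1
R3 ← R3 + 6·R1
R4 ← R4 + 18·R1
The reduced form has 1 nonzero row.

rank = 1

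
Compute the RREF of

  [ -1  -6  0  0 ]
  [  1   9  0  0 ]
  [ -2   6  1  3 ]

ρ1 ← -1·ρ1
  [  1  6  0  0 ]
  [  1  9  0  0 ]
  [ -2  6  1  3 ]
ρ2 ← ρ2 − ρ1
  [  1  6  0  0 ]
  [  0  3  0  0 ]
  [ -2  6  1  3 ]
ρ3 ← ρ3 + 2·ρ1
  [ 1   6  0  0 ]
  [ 0   3  0  0 ]
  [ 0  18  1  3 ]
ρ2 ← 1/3·ρ2
  [ 1   6  0  0 ]
  [ 0   1  0  0 ]
  [ 0  18  1  3 ]
ρ3 ← ρ3 − 18·ρ2
  [ 1  6  0  0 ]
  [ 0  1  0  0 ]
  [ 0  0  1  3 ]
ρ1 ← ρ1 − 6·ρ2
  [ 1  0  0  0 ]
  [ 0  1  0  0 ]
  [ 0  0  1  3 ]

[[1, 0, 0, 0], [0, 1, 0, 0], [0, 0, 1, 3]]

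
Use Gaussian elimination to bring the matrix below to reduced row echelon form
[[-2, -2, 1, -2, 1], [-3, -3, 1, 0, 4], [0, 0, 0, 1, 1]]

R1 ← -1/2·R1
  [  1   1  -1/2  1  -1/2 ]
  [ -3  -3     1  0     4 ]
  [  0   0     0  1     1 ]
R2 ← R2 + 3·R1
  [ 1  1  -1/2  1  -1/2 ]
  [ 0  0  -1/2  3   5/2 ]
  [ 0  0     0  1     1 ]
R2 ← -2·R2
  [ 1  1  -1/2   1  -1/2 ]
  [ 0  0     1  -6    -5 ]
  [ 0  0     0   1     1 ]
R2 ← R2 + 6·R3
  [ 1  1  -1/2  1  -1/2 ]
  [ 0  0     1  0     1 ]
  [ 0  0     0  1     1 ]
R1 ← R1 − R3
  [ 1  1  -1/2  0  -3/2 ]
  [ 0  0     1  0     1 ]
  [ 0  0     0  1     1 ]
R1 ← R1 + 1/2·R2
  [ 1  1  0  0  -1 ]
  [ 0  0  1  0   1 ]
  [ 0  0  0  1   1 ]

[[1, 1, 0, 0, -1], [0, 0, 1, 0, 1], [0, 0, 0, 1, 1]]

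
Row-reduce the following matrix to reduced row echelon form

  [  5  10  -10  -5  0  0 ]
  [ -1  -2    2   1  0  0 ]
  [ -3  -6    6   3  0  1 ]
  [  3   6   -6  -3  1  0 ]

[[1, 2, -2, -1, 0, 0], [0, 0, 0, 0, 1, 0], [0, 0, 0, 0, 0, 1], [0, 0, 0, 0, 0, 0]]

R1 := 1/5·R1
  [  1   2  -2  -1  0  0 ]
  [ -1  -2   2   1  0  0 ]
  [ -3  -6   6   3  0  1 ]
  [  3   6  -6  -3  1  0 ]
R2 := R2 + R1
  [  1   2  -2  -1  0  0 ]
  [  0   0   0   0  0  0 ]
  [ -3  -6   6   3  0  1 ]
  [  3   6  -6  -3  1  0 ]
R3 := R3 + 3·R1
  [ 1  2  -2  -1  0  0 ]
  [ 0  0   0   0  0  0 ]
  [ 0  0   0   0  0  1 ]
  [ 3  6  -6  -3  1  0 ]
R4 := R4 − 3·R1
  [ 1  2  -2  -1  0  0 ]
  [ 0  0   0   0  0  0 ]
  [ 0  0   0   0  0  1 ]
  [ 0  0   0   0  1  0 ]
R2 <-> R4
  [ 1  2  -2  -1  0  0 ]
  [ 0  0   0   0  1  0 ]
  [ 0  0   0   0  0  1 ]
  [ 0  0   0   0  0  0 ]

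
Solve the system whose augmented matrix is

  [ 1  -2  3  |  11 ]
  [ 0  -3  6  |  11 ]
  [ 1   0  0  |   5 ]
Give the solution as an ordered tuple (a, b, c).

R3 → R3 − R1
  [ 1  -2   3  |  11 ]
  [ 0  -3   6  |  11 ]
  [ 0   2  -3  |  -6 ]
R2 → -1/3·R2
  [ 1  -2   3  |     11 ]
  [ 0   1  -2  |  -11/3 ]
  [ 0   2  -3  |     -6 ]
R3 → R3 − 2·R2
  [ 1  -2   3  |     11 ]
  [ 0   1  -2  |  -11/3 ]
  [ 0   0   1  |    4/3 ]
R2 → R2 + 2·R3
  [ 1  -2  3  |   11 ]
  [ 0   1  0  |   -1 ]
  [ 0   0  1  |  4/3 ]
R1 → R1 − 3·R3
  [ 1  -2  0  |    7 ]
  [ 0   1  0  |   -1 ]
  [ 0   0  1  |  4/3 ]
R1 → R1 + 2·R2
  [ 1  0  0  |    5 ]
  [ 0  1  0  |   -1 ]
  [ 0  0  1  |  4/3 ]
Reading off the last column: a = 5, b = -1, c = 4/3.

(5, -1, 4/3)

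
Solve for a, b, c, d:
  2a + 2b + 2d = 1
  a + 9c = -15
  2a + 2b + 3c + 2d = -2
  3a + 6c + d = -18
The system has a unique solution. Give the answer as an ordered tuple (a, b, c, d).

(-6, 1/2, -1, 6)

Form the augmented matrix and row-reduce:
  [ 2  2  0  2  |    1 ]
  [ 1  0  9  0  |  -15 ]
  [ 2  2  3  2  |   -2 ]
  [ 3  0  6  1  |  -18 ]
ρ1 := 1/2·ρ1
  [ 1  1  0  1  |  1/2 ]
  [ 1  0  9  0  |  -15 ]
  [ 2  2  3  2  |   -2 ]
  [ 3  0  6  1  |  -18 ]
ρ2 := ρ2 − ρ1
  [ 1   1  0   1  |    1/2 ]
  [ 0  -1  9  -1  |  -31/2 ]
  [ 2   2  3   2  |     -2 ]
  [ 3   0  6   1  |    -18 ]
ρ3 := ρ3 − 2·ρ1
  [ 1   1  0   1  |    1/2 ]
  [ 0  -1  9  -1  |  -31/2 ]
  [ 0   0  3   0  |     -3 ]
  [ 3   0  6   1  |    -18 ]
ρ4 := ρ4 − 3·ρ1
  [ 1   1  0   1  |    1/2 ]
  [ 0  -1  9  -1  |  -31/2 ]
  [ 0   0  3   0  |     -3 ]
  [ 0  -3  6  -2  |  -39/2 ]
ρ2 := -1·ρ2
  [ 1   1   0   1  |    1/2 ]
  [ 0   1  -9   1  |   31/2 ]
  [ 0   0   3   0  |     -3 ]
  [ 0  -3   6  -2  |  -39/2 ]
ρ4 := ρ4 + 3·ρ2
  [ 1  1    0  1  |   1/2 ]
  [ 0  1   -9  1  |  31/2 ]
  [ 0  0    3  0  |    -3 ]
  [ 0  0  -21  1  |    27 ]
ρ3 := 1/3·ρ3
  [ 1  1    0  1  |   1/2 ]
  [ 0  1   -9  1  |  31/2 ]
  [ 0  0    1  0  |    -1 ]
  [ 0  0  -21  1  |    27 ]
ρ4 := ρ4 + 21·ρ3
  [ 1  1   0  1  |   1/2 ]
  [ 0  1  -9  1  |  31/2 ]
  [ 0  0   1  0  |    -1 ]
  [ 0  0   0  1  |     6 ]
ρ2 := ρ2 − ρ4
  [ 1  1   0  1  |   1/2 ]
  [ 0  1  -9  0  |  19/2 ]
  [ 0  0   1  0  |    -1 ]
  [ 0  0   0  1  |     6 ]
ρ1 := ρ1 − ρ4
  [ 1  1   0  0  |  -11/2 ]
  [ 0  1  -9  0  |   19/2 ]
  [ 0  0   1  0  |     -1 ]
  [ 0  0   0  1  |      6 ]
ρ2 := ρ2 + 9·ρ3
  [ 1  1  0  0  |  -11/2 ]
  [ 0  1  0  0  |    1/2 ]
  [ 0  0  1  0  |     -1 ]
  [ 0  0  0  1  |      6 ]
ρ1 := ρ1 − ρ2
  [ 1  0  0  0  |   -6 ]
  [ 0  1  0  0  |  1/2 ]
  [ 0  0  1  0  |   -1 ]
  [ 0  0  0  1  |    6 ]
Reading off the last column: a = -6, b = 1/2, c = -1, d = 6.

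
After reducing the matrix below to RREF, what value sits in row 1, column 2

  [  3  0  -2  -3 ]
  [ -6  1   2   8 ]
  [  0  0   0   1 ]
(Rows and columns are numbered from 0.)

-2

R1 → 1/3·R1
R2 → R2 + 6·R1
R2 → R2 − 2·R3
R1 → R1 + R3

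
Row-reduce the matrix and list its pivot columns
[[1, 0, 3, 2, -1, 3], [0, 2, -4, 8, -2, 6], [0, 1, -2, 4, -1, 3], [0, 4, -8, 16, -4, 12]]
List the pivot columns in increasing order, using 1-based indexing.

1, 2

Multiply r2 by 1/2.
  [ 1  0   3   2  -1   3 ]
  [ 0  1  -2   4  -1   3 ]
  [ 0  1  -2   4  -1   3 ]
  [ 0  4  -8  16  -4  12 ]
Subtract r2 from r3.
  [ 1  0   3   2  -1   3 ]
  [ 0  1  -2   4  -1   3 ]
  [ 0  0   0   0   0   0 ]
  [ 0  4  -8  16  -4  12 ]
Subtract 4 times r2 from r4.
  [ 1  0   3  2  -1  3 ]
  [ 0  1  -2  4  -1  3 ]
  [ 0  0   0  0   0  0 ]
  [ 0  0   0  0   0  0 ]
Pivot columns are the columns containing a leading 1.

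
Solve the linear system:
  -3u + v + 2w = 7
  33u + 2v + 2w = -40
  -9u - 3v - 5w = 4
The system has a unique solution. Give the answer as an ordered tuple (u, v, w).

Form the augmented matrix and row-reduce:
  [ -3   1   2  |    7 ]
  [ 33   2   2  |  -40 ]
  [ -9  -3  -5  |    4 ]
Multiply R1 by -1/3.
  [  1  -1/3  -2/3  |  -7/3 ]
  [ 33     2     2  |   -40 ]
  [ -9    -3    -5  |     4 ]
Subtract 33 times R1 from R2.
  [  1  -1/3  -2/3  |  -7/3 ]
  [  0    13    24  |    37 ]
  [ -9    -3    -5  |     4 ]
Add 9 times R1 to R3.
  [ 1  -1/3  -2/3  |  -7/3 ]
  [ 0    13    24  |    37 ]
  [ 0    -6   -11  |   -17 ]
Multiply R2 by 1/13.
  [ 1  -1/3   -2/3  |   -7/3 ]
  [ 0     1  24/13  |  37/13 ]
  [ 0    -6    -11  |    -17 ]
Add 6 times R2 to R3.
  [ 1  -1/3   -2/3  |   -7/3 ]
  [ 0     1  24/13  |  37/13 ]
  [ 0     0   1/13  |   1/13 ]
Multiply R3 by 13.
  [ 1  -1/3   -2/3  |   -7/3 ]
  [ 0     1  24/13  |  37/13 ]
  [ 0     0      1  |      1 ]
Subtract 24/13 times R3 from R2.
  [ 1  -1/3  -2/3  |  -7/3 ]
  [ 0     1     0  |     1 ]
  [ 0     0     1  |     1 ]
Add 2/3 times R3 to R1.
  [ 1  -1/3  0  |  -5/3 ]
  [ 0     1  0  |     1 ]
  [ 0     0  1  |     1 ]
Add 1/3 times R2 to R1.
  [ 1  0  0  |  -4/3 ]
  [ 0  1  0  |     1 ]
  [ 0  0  1  |     1 ]
Reading off the last column: u = -4/3, v = 1, w = 1.

(-4/3, 1, 1)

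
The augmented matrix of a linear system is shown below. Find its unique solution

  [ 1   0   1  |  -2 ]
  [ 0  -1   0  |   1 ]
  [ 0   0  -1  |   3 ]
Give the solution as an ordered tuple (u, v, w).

(1, -1, -3)

r2 ← -1·r2
  [ 1  0   1  |  -2 ]
  [ 0  1   0  |  -1 ]
  [ 0  0  -1  |   3 ]
r3 ← -1·r3
  [ 1  0  1  |  -2 ]
  [ 0  1  0  |  -1 ]
  [ 0  0  1  |  -3 ]
r1 ← r1 − r3
  [ 1  0  0  |   1 ]
  [ 0  1  0  |  -1 ]
  [ 0  0  1  |  -3 ]
Reading off the last column: u = 1, v = -1, w = -3.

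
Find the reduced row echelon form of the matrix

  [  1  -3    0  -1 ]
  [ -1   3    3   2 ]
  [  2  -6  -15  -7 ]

Add R1 to R2.
Subtract 2 times R1 from R3.
Multiply R2 by 1/3.
Add 15 times R2 to R3.

[[1, -3, 0, -1], [0, 0, 1, 1/3], [0, 0, 0, 0]]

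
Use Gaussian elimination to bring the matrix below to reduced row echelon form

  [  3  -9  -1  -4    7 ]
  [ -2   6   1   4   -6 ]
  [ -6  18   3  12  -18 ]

R1 ← 1/3·R1
  [  1  -3  -1/3  -4/3  7/3 ]
  [ -2   6     1     4   -6 ]
  [ -6  18     3    12  -18 ]
R2 ← R2 + 2·R1
  [  1  -3  -1/3  -4/3   7/3 ]
  [  0   0   1/3   4/3  -4/3 ]
  [ -6  18     3    12   -18 ]
R3 ← R3 + 6·R1
  [ 1  -3  -1/3  -4/3   7/3 ]
  [ 0   0   1/3   4/3  -4/3 ]
  [ 0   0     1     4    -4 ]
R2 ← 3·R2
  [ 1  -3  -1/3  -4/3  7/3 ]
  [ 0   0     1     4   -4 ]
  [ 0   0     1     4   -4 ]
R3 ← R3 − R2
  [ 1  -3  -1/3  -4/3  7/3 ]
  [ 0   0     1     4   -4 ]
  [ 0   0     0     0    0 ]
R1 ← R1 + 1/3·R2
  [ 1  -3  0  0   1 ]
  [ 0   0  1  4  -4 ]
  [ 0   0  0  0   0 ]

[[1, -3, 0, 0, 1], [0, 0, 1, 4, -4], [0, 0, 0, 0, 0]]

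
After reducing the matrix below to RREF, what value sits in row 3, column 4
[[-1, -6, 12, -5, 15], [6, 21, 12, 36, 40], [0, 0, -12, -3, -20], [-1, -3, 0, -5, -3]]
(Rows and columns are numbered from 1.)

R1 → -1·R1
R2 → R2 − 6·R1
R4 → R4 + R1
R2 → -1/15·R2
R4 → R4 − 3·R2
R3 → -1/12·R3
R4 → R4 − 24/5·R3
R2 → R2 + 28/5·R3
R1 → R1 + 12·R3
R1 → R1 − 6·R2

1/4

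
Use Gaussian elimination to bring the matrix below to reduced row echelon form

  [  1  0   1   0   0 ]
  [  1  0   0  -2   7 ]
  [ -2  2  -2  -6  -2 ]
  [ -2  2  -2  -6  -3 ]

[[1, 0, 0, -2, 0], [0, 1, 0, -3, 0], [0, 0, 1, 2, 0], [0, 0, 0, 0, 1]]

R2 → R2 − R1
  [  1  0   1   0   0 ]
  [  0  0  -1  -2   7 ]
  [ -2  2  -2  -6  -2 ]
  [ -2  2  -2  -6  -3 ]
R3 → R3 + 2·R1
  [  1  0   1   0   0 ]
  [  0  0  -1  -2   7 ]
  [  0  2   0  -6  -2 ]
  [ -2  2  -2  -6  -3 ]
R4 → R4 + 2·R1
  [ 1  0   1   0   0 ]
  [ 0  0  -1  -2   7 ]
  [ 0  2   0  -6  -2 ]
  [ 0  2   0  -6  -3 ]
R2 ↔ R3
  [ 1  0   1   0   0 ]
  [ 0  2   0  -6  -2 ]
  [ 0  0  -1  -2   7 ]
  [ 0  2   0  -6  -3 ]
R2 → 1/2·R2
  [ 1  0   1   0   0 ]
  [ 0  1   0  -3  -1 ]
  [ 0  0  -1  -2   7 ]
  [ 0  2   0  -6  -3 ]
R4 → R4 − 2·R2
  [ 1  0   1   0   0 ]
  [ 0  1   0  -3  -1 ]
  [ 0  0  -1  -2   7 ]
  [ 0  0   0   0  -1 ]
R3 → -1·R3
  [ 1  0  1   0   0 ]
  [ 0  1  0  -3  -1 ]
  [ 0  0  1   2  -7 ]
  [ 0  0  0   0  -1 ]
R4 → -1·R4
  [ 1  0  1   0   0 ]
  [ 0  1  0  -3  -1 ]
  [ 0  0  1   2  -7 ]
  [ 0  0  0   0   1 ]
R3 → R3 + 7·R4
  [ 1  0  1   0   0 ]
  [ 0  1  0  -3  -1 ]
  [ 0  0  1   2   0 ]
  [ 0  0  0   0   1 ]
R2 → R2 + R4
  [ 1  0  1   0  0 ]
  [ 0  1  0  -3  0 ]
  [ 0  0  1   2  0 ]
  [ 0  0  0   0  1 ]
R1 → R1 − R3
  [ 1  0  0  -2  0 ]
  [ 0  1  0  -3  0 ]
  [ 0  0  1   2  0 ]
  [ 0  0  0   0  1 ]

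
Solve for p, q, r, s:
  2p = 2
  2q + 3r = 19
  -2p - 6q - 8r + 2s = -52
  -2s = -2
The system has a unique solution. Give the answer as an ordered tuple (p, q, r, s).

Form the augmented matrix and row-reduce:
  [  2   0   0   0  |    2 ]
  [  0   2   3   0  |   19 ]
  [ -2  -6  -8   2  |  -52 ]
  [  0   0   0  -2  |   -2 ]
r1 := 1/2·r1
  [  1   0   0   0  |    1 ]
  [  0   2   3   0  |   19 ]
  [ -2  -6  -8   2  |  -52 ]
  [  0   0   0  -2  |   -2 ]
r3 := r3 + 2·r1
  [ 1   0   0   0  |    1 ]
  [ 0   2   3   0  |   19 ]
  [ 0  -6  -8   2  |  -50 ]
  [ 0   0   0  -2  |   -2 ]
r2 := 1/2·r2
  [ 1   0    0   0  |     1 ]
  [ 0   1  3/2   0  |  19/2 ]
  [ 0  -6   -8   2  |   -50 ]
  [ 0   0    0  -2  |    -2 ]
r3 := r3 + 6·r2
  [ 1  0    0   0  |     1 ]
  [ 0  1  3/2   0  |  19/2 ]
  [ 0  0    1   2  |     7 ]
  [ 0  0    0  -2  |    -2 ]
r4 := -1/2·r4
  [ 1  0    0  0  |     1 ]
  [ 0  1  3/2  0  |  19/2 ]
  [ 0  0    1  2  |     7 ]
  [ 0  0    0  1  |     1 ]
r3 := r3 − 2·r4
  [ 1  0    0  0  |     1 ]
  [ 0  1  3/2  0  |  19/2 ]
  [ 0  0    1  0  |     5 ]
  [ 0  0    0  1  |     1 ]
r2 := r2 − 3/2·r3
  [ 1  0  0  0  |  1 ]
  [ 0  1  0  0  |  2 ]
  [ 0  0  1  0  |  5 ]
  [ 0  0  0  1  |  1 ]
Reading off the last column: p = 1, q = 2, r = 5, s = 1.

(1, 2, 5, 1)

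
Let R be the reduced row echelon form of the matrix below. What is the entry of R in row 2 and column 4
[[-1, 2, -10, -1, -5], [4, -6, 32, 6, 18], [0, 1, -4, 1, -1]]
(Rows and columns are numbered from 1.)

1

Multiply ρ1 by -1.
  [ 1  -2  10  1   5 ]
  [ 4  -6  32  6  18 ]
  [ 0   1  -4  1  -1 ]
Subtract 4 times ρ1 from ρ2.
  [ 1  -2  10  1   5 ]
  [ 0   2  -8  2  -2 ]
  [ 0   1  -4  1  -1 ]
Multiply ρ2 by 1/2.
  [ 1  -2  10  1   5 ]
  [ 0   1  -4  1  -1 ]
  [ 0   1  -4  1  -1 ]
Subtract ρ2 from ρ3.
  [ 1  -2  10  1   5 ]
  [ 0   1  -4  1  -1 ]
  [ 0   0   0  0   0 ]
Add 2 times ρ2 to ρ1.
  [ 1  0   2  3   3 ]
  [ 0  1  -4  1  -1 ]
  [ 0  0   0  0   0 ]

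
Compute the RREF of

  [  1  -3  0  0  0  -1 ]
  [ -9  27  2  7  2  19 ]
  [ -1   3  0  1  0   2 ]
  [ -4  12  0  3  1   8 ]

ρ2 ← ρ2 + 9·ρ1
ρ3 ← ρ3 + ρ1
ρ4 ← ρ4 + 4·ρ1
ρ2 ← 1/2·ρ2
ρ4 ← ρ4 − 3·ρ3
ρ2 ← ρ2 − ρ4
ρ2 ← ρ2 − 7/2·ρ3

[[1, -3, 0, 0, 0, -1], [0, 0, 1, 0, 0, 1/2], [0, 0, 0, 1, 0, 1], [0, 0, 0, 0, 1, 1]]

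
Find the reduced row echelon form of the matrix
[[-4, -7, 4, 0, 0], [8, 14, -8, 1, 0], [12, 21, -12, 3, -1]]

r1 ← -1/4·r1
  [  1  7/4   -1  0   0 ]
  [  8   14   -8  1   0 ]
  [ 12   21  -12  3  -1 ]
r2 ← r2 − 8·r1
  [  1  7/4   -1  0   0 ]
  [  0    0    0  1   0 ]
  [ 12   21  -12  3  -1 ]
r3 ← r3 − 12·r1
  [ 1  7/4  -1  0   0 ]
  [ 0    0   0  1   0 ]
  [ 0    0   0  3  -1 ]
r3 ← r3 − 3·r2
  [ 1  7/4  -1  0   0 ]
  [ 0    0   0  1   0 ]
  [ 0    0   0  0  -1 ]
r3 ← -1·r3
  [ 1  7/4  -1  0  0 ]
  [ 0    0   0  1  0 ]
  [ 0    0   0  0  1 ]

[[1, 7/4, -1, 0, 0], [0, 0, 0, 1, 0], [0, 0, 0, 0, 1]]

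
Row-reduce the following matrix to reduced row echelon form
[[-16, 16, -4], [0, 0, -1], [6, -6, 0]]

[[1, -1, 0], [0, 0, 1], [0, 0, 0]]

ρ1 ← -1/16·ρ1
  [ 1  -1  1/4 ]
  [ 0   0   -1 ]
  [ 6  -6    0 ]
ρ3 ← ρ3 − 6·ρ1
  [ 1  -1   1/4 ]
  [ 0   0    -1 ]
  [ 0   0  -3/2 ]
ρ2 ← -1·ρ2
  [ 1  -1   1/4 ]
  [ 0   0     1 ]
  [ 0   0  -3/2 ]
ρ3 ← ρ3 + 3/2·ρ2
  [ 1  -1  1/4 ]
  [ 0   0    1 ]
  [ 0   0    0 ]
ρ1 ← ρ1 − 1/4·ρ2
  [ 1  -1  0 ]
  [ 0   0  1 ]
  [ 0   0  0 ]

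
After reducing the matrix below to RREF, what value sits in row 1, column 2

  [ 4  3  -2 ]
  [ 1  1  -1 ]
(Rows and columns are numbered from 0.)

Multiply r1 by 1/4.
  [ 1  3/4  -1/2 ]
  [ 1    1    -1 ]
Subtract r1 from r2.
  [ 1  3/4  -1/2 ]
  [ 0  1/4  -1/2 ]
Multiply r2 by 4.
  [ 1  3/4  -1/2 ]
  [ 0    1    -2 ]
Subtract 3/4 times r2 from r1.
  [ 1  0   1 ]
  [ 0  1  -2 ]

-2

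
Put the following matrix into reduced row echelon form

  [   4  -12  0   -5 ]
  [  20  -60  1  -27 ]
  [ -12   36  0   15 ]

ρ1 ← 1/4·ρ1
  [   1   -3  0  -5/4 ]
  [  20  -60  1   -27 ]
  [ -12   36  0    15 ]
ρ2 ← ρ2 − 20·ρ1
  [   1  -3  0  -5/4 ]
  [   0   0  1    -2 ]
  [ -12  36  0    15 ]
ρ3 ← ρ3 + 12·ρ1
  [ 1  -3  0  -5/4 ]
  [ 0   0  1    -2 ]
  [ 0   0  0     0 ]

[[1, -3, 0, -5/4], [0, 0, 1, -2], [0, 0, 0, 0]]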